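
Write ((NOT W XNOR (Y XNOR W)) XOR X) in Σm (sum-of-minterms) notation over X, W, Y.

Σm(0, 2, 5, 7) = (NOT X AND NOT W AND NOT Y) OR (NOT X AND W AND NOT Y) OR (X AND NOT W AND Y) OR (X AND W AND Y)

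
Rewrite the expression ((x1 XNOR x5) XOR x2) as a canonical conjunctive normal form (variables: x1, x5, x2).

(x1 OR x5 OR NOT x2) AND (x1 OR NOT x5 OR x2) AND (NOT x1 OR x5 OR x2) AND (NOT x1 OR NOT x5 OR NOT x2)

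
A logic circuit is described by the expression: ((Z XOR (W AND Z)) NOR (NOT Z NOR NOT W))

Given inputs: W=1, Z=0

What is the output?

Substituting: ((0 XOR (1 AND 0)) NOR (NOT 0 NOR NOT 1))
= 1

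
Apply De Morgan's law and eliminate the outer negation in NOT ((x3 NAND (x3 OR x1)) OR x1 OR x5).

NOT (x3 NAND (x3 OR x1)) AND NOT x1 AND NOT x5
De Morgan's: NOT(OR of terms) = AND of negations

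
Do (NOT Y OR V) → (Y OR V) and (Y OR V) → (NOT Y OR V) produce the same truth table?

No, Converse is not equivalent to original (counterexample: Z=0, Y=0, V=0)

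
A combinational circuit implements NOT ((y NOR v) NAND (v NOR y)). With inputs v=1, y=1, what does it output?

Substituting: NOT ((1 NOR 1) NAND (1 NOR 1))
= 0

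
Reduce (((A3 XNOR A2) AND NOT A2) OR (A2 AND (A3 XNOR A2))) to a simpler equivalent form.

By distribution ((E AND v) OR (E AND NOT v) = E):
= (A3 XNOR A2)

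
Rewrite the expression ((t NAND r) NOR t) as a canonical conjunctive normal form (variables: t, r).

(t OR r) AND (t OR NOT r) AND (NOT t OR r) AND (NOT t OR NOT r)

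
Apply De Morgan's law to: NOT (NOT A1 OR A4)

A1 AND NOT A4
De Morgan's: NOT(OR of terms) = AND of negations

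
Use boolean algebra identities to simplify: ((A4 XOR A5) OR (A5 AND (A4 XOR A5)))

By absorption (E OR (E AND v) = E):
= (A4 XOR A5)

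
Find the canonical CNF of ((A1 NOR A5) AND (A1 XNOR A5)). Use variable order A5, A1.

(A5 OR NOT A1) AND (NOT A5 OR A1) AND (NOT A5 OR NOT A1)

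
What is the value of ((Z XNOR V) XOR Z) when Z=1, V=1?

Substituting: ((1 XNOR 1) XOR 1)
= 0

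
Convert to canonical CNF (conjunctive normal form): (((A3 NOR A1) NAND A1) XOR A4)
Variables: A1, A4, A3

(A1 OR NOT A4 OR A3) AND (A1 OR NOT A4 OR NOT A3) AND (NOT A1 OR NOT A4 OR A3) AND (NOT A1 OR NOT A4 OR NOT A3)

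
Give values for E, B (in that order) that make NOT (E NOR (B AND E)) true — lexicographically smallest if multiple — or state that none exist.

E=1, B=0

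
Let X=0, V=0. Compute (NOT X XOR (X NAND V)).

Substituting: (NOT 0 XOR (0 NAND 0))
= 0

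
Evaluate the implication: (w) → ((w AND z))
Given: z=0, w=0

Antecedent (w) = 0; consequent ((w AND z)) = 0.
0 → 0 = 1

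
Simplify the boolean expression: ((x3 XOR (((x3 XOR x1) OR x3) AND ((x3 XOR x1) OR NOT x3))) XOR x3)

By XOR self-cancellation ((E XOR v) XOR v = E) then distribution ((E OR v) AND (E OR NOT v) = E):
= (x3 XOR x1)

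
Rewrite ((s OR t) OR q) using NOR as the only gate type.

((((s NOR t) NOR (s NOR t)) NOR q) NOR (((s NOR t) NOR (s NOR t)) NOR q))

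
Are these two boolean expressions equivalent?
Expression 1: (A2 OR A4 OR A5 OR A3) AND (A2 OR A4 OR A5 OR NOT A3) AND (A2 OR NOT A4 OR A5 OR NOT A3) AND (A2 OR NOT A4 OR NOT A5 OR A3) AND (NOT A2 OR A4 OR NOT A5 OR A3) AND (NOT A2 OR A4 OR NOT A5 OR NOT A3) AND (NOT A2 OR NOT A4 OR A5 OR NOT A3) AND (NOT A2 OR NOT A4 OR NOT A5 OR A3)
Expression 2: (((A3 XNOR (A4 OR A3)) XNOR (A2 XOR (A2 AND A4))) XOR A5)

Yes, they are equivalent — the two output columns agree on all 16 assignments:
A2 | A4 | A5 | A3 | Expression 1 | Expression 2
-----------------------------------------------
0 | 0 | 0 | 0 | 0 | 0
0 | 0 | 0 | 1 | 0 | 0
0 | 0 | 1 | 0 | 1 | 1
0 | 0 | 1 | 1 | 1 | 1
0 | 1 | 0 | 0 | 1 | 1
0 | 1 | 0 | 1 | 0 | 0
0 | 1 | 1 | 0 | 0 | 0
0 | 1 | 1 | 1 | 1 | 1
1 | 0 | 0 | 0 | 1 | 1
1 | 0 | 0 | 1 | 1 | 1
1 | 0 | 1 | 0 | 0 | 0
1 | 0 | 1 | 1 | 0 | 0
1 | 1 | 0 | 0 | 1 | 1
1 | 1 | 0 | 1 | 0 | 0
1 | 1 | 1 | 0 | 0 | 0
1 | 1 | 1 | 1 | 1 | 1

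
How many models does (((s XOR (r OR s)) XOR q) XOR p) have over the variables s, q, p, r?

Satisfying assignments: (0,0,0,1), (0,0,1,0), (0,1,0,0), (0,1,1,1), (1,0,1,0), (1,0,1,1), (1,1,0,0), (1,1,0,1)
Count: 8 out of 16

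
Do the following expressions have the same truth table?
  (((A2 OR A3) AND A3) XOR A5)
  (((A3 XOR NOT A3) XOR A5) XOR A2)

No. Counterexample: with A5=0, A2=0, A3=0, Expression 1 = 0 but Expression 2 = 1.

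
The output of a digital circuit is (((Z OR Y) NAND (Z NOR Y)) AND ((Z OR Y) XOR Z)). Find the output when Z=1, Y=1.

Substituting: (((1 OR 1) NAND (1 NOR 1)) AND ((1 OR 1) XOR 1))
= 0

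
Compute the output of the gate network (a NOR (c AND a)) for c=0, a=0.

Substituting: (0 NOR (0 AND 0))
= 1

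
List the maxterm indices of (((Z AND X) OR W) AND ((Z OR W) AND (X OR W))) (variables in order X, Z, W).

ΠM(0, 2, 4) = (X OR Z OR W) AND (X OR NOT Z OR W) AND (NOT X OR Z OR W)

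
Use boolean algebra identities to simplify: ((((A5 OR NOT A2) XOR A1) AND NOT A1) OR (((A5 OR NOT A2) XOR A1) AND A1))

By distribution ((E AND v) OR (E AND NOT v) = E):
= ((A5 OR NOT A2) XOR A1)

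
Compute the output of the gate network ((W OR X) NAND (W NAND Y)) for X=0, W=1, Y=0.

Substituting: ((1 OR 0) NAND (1 NAND 0))
= 0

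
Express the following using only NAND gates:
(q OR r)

((q NAND q) NAND (r NAND r))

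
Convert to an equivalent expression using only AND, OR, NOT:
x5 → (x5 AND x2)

NOT x5 OR (x5 AND x2)
(Implication elimination: A → B = NOT A OR B)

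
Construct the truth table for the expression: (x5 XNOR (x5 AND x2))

x2 | x5 | Output
----------------
0 | 0 | 1
0 | 1 | 0
1 | 0 | 1
1 | 1 | 1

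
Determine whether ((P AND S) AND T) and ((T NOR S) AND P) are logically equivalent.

No. Counterexample: with S=0, P=1, T=0, Expression 1 = 0 but Expression 2 = 1.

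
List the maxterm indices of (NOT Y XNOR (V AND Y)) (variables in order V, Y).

ΠM(0, 2, 3) = (V OR Y) AND (NOT V OR Y) AND (NOT V OR NOT Y)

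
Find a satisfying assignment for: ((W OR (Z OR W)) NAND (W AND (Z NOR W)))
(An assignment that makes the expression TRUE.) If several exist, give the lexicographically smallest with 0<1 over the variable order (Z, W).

Z=0, W=0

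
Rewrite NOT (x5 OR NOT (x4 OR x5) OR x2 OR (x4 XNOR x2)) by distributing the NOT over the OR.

NOT x5 AND (x4 OR x5) AND NOT x2 AND NOT (x4 XNOR x2)
De Morgan's: NOT(OR of terms) = AND of negations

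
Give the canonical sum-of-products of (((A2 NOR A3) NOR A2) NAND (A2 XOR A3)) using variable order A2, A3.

Σm(0, 2, 3) = (NOT A2 AND NOT A3) OR (A2 AND NOT A3) OR (A2 AND A3)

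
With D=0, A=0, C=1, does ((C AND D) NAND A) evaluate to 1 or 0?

Substituting: ((1 AND 0) NAND 0)
= 1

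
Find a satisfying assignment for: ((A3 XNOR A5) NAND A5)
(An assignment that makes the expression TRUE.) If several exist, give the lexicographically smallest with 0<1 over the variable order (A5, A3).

A5=0, A3=0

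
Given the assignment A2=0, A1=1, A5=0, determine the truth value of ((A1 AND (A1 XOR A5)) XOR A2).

Substituting: ((1 AND (1 XOR 0)) XOR 0)
= 1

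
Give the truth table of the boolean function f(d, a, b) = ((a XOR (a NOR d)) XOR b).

d | a | b | Output
------------------
0 | 0 | 0 | 1
0 | 0 | 1 | 0
0 | 1 | 0 | 1
0 | 1 | 1 | 0
1 | 0 | 0 | 0
1 | 0 | 1 | 1
1 | 1 | 0 | 1
1 | 1 | 1 | 0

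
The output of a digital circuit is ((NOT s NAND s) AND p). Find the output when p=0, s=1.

Substituting: ((NOT 1 NAND 1) AND 0)
= 0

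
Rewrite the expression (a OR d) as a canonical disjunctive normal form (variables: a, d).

(NOT a AND d) OR (a AND NOT d) OR (a AND d)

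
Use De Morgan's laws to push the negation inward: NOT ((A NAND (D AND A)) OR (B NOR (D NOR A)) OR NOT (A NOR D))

NOT (A NAND (D AND A)) AND NOT (B NOR (D NOR A)) AND (A NOR D)
De Morgan's: NOT(OR of terms) = AND of negations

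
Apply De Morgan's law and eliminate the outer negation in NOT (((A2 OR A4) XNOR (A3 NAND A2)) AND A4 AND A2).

NOT ((A2 OR A4) XNOR (A3 NAND A2)) OR NOT A4 OR NOT A2
De Morgan's: NOT(AND of terms) = OR of negations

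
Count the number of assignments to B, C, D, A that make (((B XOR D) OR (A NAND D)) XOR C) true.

Satisfying assignments: (0,0,0,0), (0,0,0,1), (0,0,1,0), (0,0,1,1), (1,0,0,0), (1,0,0,1), (1,0,1,0), (1,1,1,1)
Count: 8 out of 16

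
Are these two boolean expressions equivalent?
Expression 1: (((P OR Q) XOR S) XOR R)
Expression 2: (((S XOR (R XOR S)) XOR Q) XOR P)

No. Counterexample: with Q=0, P=0, S=1, R=0, Expression 1 = 1 but Expression 2 = 0.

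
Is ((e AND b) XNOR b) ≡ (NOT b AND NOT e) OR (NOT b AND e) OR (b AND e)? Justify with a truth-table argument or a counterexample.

Yes, they are equivalent — the two output columns agree on all 4 assignments:
b | e | Expression 1 | Expression 2
-----------------------------------
0 | 0 | 1 | 1
0 | 1 | 1 | 1
1 | 0 | 0 | 0
1 | 1 | 1 | 1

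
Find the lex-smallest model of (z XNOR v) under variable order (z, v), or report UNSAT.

z=0, v=0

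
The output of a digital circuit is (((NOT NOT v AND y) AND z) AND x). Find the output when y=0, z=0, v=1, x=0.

Substituting: (((NOT NOT 1 AND 0) AND 0) AND 0)
= 0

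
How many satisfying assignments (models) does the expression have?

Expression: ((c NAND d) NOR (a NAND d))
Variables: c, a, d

Satisfying assignments: (1,1,1)
Count: 1 out of 8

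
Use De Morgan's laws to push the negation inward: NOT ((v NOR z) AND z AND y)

NOT (v NOR z) OR NOT z OR NOT y
De Morgan's: NOT(AND of terms) = OR of negations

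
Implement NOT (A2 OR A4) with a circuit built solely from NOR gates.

(((A2 NOR A4) NOR (A2 NOR A4)) NOR ((A2 NOR A4) NOR (A2 NOR A4)))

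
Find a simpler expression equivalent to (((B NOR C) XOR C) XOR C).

By XOR self-cancellation ((E XOR v) XOR v = E):
= (B NOR C)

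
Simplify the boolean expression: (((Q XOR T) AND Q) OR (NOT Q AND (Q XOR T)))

By distribution ((E AND v) OR (E AND NOT v) = E):
= (Q XOR T)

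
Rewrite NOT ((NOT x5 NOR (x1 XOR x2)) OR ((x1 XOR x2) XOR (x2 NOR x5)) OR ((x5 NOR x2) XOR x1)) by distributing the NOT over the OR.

NOT (NOT x5 NOR (x1 XOR x2)) AND NOT ((x1 XOR x2) XOR (x2 NOR x5)) AND NOT ((x5 NOR x2) XOR x1)
De Morgan's: NOT(OR of terms) = AND of negations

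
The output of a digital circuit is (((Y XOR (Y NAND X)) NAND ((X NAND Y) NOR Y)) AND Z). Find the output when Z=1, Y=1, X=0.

Substituting: (((1 XOR (1 NAND 0)) NAND ((0 NAND 1) NOR 1)) AND 1)
= 1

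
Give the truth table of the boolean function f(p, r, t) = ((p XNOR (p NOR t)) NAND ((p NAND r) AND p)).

p | r | t | Output
------------------
0 | 0 | 0 | 1
0 | 0 | 1 | 1
0 | 1 | 0 | 1
0 | 1 | 1 | 1
1 | 0 | 0 | 1
1 | 0 | 1 | 1
1 | 1 | 0 | 1
1 | 1 | 1 | 1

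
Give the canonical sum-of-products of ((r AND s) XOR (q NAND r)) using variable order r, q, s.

Σm(0, 1, 2, 3, 4, 7) = (NOT r AND NOT q AND NOT s) OR (NOT r AND NOT q AND s) OR (NOT r AND q AND NOT s) OR (NOT r AND q AND s) OR (r AND NOT q AND NOT s) OR (r AND q AND s)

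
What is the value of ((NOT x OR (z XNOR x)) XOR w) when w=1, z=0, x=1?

Substituting: ((NOT 1 OR (0 XNOR 1)) XOR 1)
= 1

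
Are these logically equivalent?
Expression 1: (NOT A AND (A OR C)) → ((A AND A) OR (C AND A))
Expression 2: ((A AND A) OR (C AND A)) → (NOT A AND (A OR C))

No, Converse is not equivalent to original (counterexample: A=0, C=1)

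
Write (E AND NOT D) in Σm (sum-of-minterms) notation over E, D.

Σm(2) = (E AND NOT D)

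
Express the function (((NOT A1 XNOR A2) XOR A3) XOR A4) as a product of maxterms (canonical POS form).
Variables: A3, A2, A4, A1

ΠM(0, 3, 5, 6, 9, 10, 12, 15) = (A3 OR A2 OR A4 OR A1) AND (A3 OR A2 OR NOT A4 OR NOT A1) AND (A3 OR NOT A2 OR A4 OR NOT A1) AND (A3 OR NOT A2 OR NOT A4 OR A1) AND (NOT A3 OR A2 OR A4 OR NOT A1) AND (NOT A3 OR A2 OR NOT A4 OR A1) AND (NOT A3 OR NOT A2 OR A4 OR A1) AND (NOT A3 OR NOT A2 OR NOT A4 OR NOT A1)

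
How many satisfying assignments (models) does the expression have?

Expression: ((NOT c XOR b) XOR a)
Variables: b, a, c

Satisfying assignments: (0,0,0), (0,1,1), (1,0,1), (1,1,0)
Count: 4 out of 8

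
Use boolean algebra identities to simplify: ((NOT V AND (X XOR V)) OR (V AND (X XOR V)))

By distribution ((E AND v) OR (E AND NOT v) = E):
= (X XOR V)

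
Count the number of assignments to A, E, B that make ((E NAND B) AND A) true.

Satisfying assignments: (1,0,0), (1,0,1), (1,1,0)
Count: 3 out of 8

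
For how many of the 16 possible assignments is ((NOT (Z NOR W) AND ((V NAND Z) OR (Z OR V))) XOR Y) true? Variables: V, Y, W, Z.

Satisfying assignments: (0,0,0,1), (0,0,1,0), (0,0,1,1), (0,1,0,0), (1,0,0,1), (1,0,1,0), (1,0,1,1), (1,1,0,0)
Count: 8 out of 16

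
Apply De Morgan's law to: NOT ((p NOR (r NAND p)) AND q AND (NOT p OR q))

NOT (p NOR (r NAND p)) OR NOT q OR NOT (NOT p OR q)
De Morgan's: NOT(AND of terms) = OR of negations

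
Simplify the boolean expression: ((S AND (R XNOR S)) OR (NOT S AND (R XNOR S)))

By distribution ((E AND v) OR (E AND NOT v) = E):
= (R XNOR S)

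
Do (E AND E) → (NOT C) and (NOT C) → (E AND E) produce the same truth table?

No, Converse is not equivalent to original (counterexample: C=0, E=0)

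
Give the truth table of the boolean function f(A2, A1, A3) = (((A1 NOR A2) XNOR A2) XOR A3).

A2 | A1 | A3 | Output
---------------------
0 | 0 | 0 | 0
0 | 0 | 1 | 1
0 | 1 | 0 | 1
0 | 1 | 1 | 0
1 | 0 | 0 | 0
1 | 0 | 1 | 1
1 | 1 | 0 | 0
1 | 1 | 1 | 1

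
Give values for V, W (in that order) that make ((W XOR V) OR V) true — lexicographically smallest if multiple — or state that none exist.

V=0, W=1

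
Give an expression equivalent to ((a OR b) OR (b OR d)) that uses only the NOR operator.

((((a NOR b) NOR (a NOR b)) NOR ((b NOR d) NOR (b NOR d))) NOR (((a NOR b) NOR (a NOR b)) NOR ((b NOR d) NOR (b NOR d))))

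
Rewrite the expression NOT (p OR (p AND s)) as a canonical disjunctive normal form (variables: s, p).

(NOT s AND NOT p) OR (s AND NOT p)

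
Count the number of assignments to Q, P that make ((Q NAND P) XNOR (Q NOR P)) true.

Satisfying assignments: (0,0), (1,1)
Count: 2 out of 4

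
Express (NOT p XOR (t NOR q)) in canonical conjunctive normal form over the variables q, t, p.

(q OR t OR p) AND (q OR NOT t OR NOT p) AND (NOT q OR t OR NOT p) AND (NOT q OR NOT t OR NOT p)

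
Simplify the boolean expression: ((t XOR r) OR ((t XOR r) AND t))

By absorption (E OR (E AND v) = E):
= (t XOR r)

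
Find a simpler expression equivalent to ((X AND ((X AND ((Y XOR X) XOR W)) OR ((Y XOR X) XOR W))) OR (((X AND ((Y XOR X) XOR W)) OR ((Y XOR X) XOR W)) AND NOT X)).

By distribution ((E AND v) OR (E AND NOT v) = E) then absorption (E OR (E AND v) = E):
= ((Y XOR X) XOR W)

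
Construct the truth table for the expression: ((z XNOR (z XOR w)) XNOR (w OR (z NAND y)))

w | y | z | Output
------------------
0 | 0 | 0 | 1
0 | 0 | 1 | 1
0 | 1 | 0 | 1
0 | 1 | 1 | 0
1 | 0 | 0 | 0
1 | 0 | 1 | 0
1 | 1 | 0 | 0
1 | 1 | 1 | 0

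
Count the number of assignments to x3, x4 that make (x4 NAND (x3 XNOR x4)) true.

Satisfying assignments: (0,0), (0,1), (1,0)
Count: 3 out of 4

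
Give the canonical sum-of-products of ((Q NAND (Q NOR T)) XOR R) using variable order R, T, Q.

Σm(0, 1, 2, 3) = (NOT R AND NOT T AND NOT Q) OR (NOT R AND NOT T AND Q) OR (NOT R AND T AND NOT Q) OR (NOT R AND T AND Q)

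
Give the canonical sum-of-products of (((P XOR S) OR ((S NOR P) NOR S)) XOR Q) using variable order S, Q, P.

Σm(1, 2, 4, 7) = (NOT S AND NOT Q AND P) OR (NOT S AND Q AND NOT P) OR (S AND NOT Q AND NOT P) OR (S AND Q AND P)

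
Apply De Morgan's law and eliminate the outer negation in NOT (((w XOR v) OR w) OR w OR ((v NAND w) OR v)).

NOT ((w XOR v) OR w) AND NOT w AND NOT ((v NAND w) OR v)
De Morgan's: NOT(OR of terms) = AND of negations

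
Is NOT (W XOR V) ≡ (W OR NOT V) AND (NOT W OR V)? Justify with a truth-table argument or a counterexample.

Yes, they are equivalent — the two output columns agree on all 4 assignments:
W | V | Expression 1 | Expression 2
-----------------------------------
0 | 0 | 1 | 1
0 | 1 | 0 | 0
1 | 0 | 0 | 0
1 | 1 | 1 | 1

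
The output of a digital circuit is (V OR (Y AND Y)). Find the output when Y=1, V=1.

Substituting: (1 OR (1 AND 1))
= 1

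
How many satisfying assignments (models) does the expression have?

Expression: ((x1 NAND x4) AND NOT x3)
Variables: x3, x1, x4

Satisfying assignments: (0,0,0), (0,0,1), (0,1,0)
Count: 3 out of 8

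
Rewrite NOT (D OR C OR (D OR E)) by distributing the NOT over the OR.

NOT D AND NOT C AND NOT (D OR E)
De Morgan's: NOT(OR of terms) = AND of negations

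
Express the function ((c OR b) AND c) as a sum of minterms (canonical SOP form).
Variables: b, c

Σm(1, 3) = (NOT b AND c) OR (b AND c)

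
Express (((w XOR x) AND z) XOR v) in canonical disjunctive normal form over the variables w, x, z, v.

(NOT w AND NOT x AND NOT z AND v) OR (NOT w AND NOT x AND z AND v) OR (NOT w AND x AND NOT z AND v) OR (NOT w AND x AND z AND NOT v) OR (w AND NOT x AND NOT z AND v) OR (w AND NOT x AND z AND NOT v) OR (w AND x AND NOT z AND v) OR (w AND x AND z AND v)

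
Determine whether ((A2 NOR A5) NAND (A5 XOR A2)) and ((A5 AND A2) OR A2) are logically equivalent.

No. Counterexample: with A5=0, A2=0, Expression 1 = 1 but Expression 2 = 0.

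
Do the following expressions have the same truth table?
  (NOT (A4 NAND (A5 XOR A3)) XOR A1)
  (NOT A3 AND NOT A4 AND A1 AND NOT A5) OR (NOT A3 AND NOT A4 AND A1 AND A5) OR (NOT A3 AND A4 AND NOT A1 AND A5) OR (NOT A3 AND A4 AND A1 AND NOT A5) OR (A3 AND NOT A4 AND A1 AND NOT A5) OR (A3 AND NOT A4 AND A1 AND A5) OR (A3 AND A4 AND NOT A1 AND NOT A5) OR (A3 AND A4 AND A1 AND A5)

Yes, they are equivalent — the two output columns agree on all 16 assignments:
A3 | A4 | A1 | A5 | Expression 1 | Expression 2
-----------------------------------------------
0 | 0 | 0 | 0 | 0 | 0
0 | 0 | 0 | 1 | 0 | 0
0 | 0 | 1 | 0 | 1 | 1
0 | 0 | 1 | 1 | 1 | 1
0 | 1 | 0 | 0 | 0 | 0
0 | 1 | 0 | 1 | 1 | 1
0 | 1 | 1 | 0 | 1 | 1
0 | 1 | 1 | 1 | 0 | 0
1 | 0 | 0 | 0 | 0 | 0
1 | 0 | 0 | 1 | 0 | 0
1 | 0 | 1 | 0 | 1 | 1
1 | 0 | 1 | 1 | 1 | 1
1 | 1 | 0 | 0 | 1 | 1
1 | 1 | 0 | 1 | 0 | 0
1 | 1 | 1 | 0 | 0 | 0
1 | 1 | 1 | 1 | 1 | 1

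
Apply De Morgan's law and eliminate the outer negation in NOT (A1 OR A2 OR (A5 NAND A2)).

NOT A1 AND NOT A2 AND NOT (A5 NAND A2)
De Morgan's: NOT(OR of terms) = AND of negations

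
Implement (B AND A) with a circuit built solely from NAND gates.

((B NAND A) NAND (B NAND A))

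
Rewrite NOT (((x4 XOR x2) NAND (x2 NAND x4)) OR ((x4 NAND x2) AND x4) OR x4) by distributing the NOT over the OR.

NOT ((x4 XOR x2) NAND (x2 NAND x4)) AND NOT ((x4 NAND x2) AND x4) AND NOT x4
De Morgan's: NOT(OR of terms) = AND of negations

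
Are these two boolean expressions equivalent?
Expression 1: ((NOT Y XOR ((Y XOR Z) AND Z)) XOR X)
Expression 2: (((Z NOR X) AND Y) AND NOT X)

No. Counterexample: with Z=0, Y=0, X=0, Expression 1 = 1 but Expression 2 = 0.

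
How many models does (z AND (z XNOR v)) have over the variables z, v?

Satisfying assignments: (1,1)
Count: 1 out of 4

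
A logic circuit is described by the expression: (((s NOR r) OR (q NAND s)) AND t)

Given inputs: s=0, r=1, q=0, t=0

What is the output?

Substituting: (((0 NOR 1) OR (0 NAND 0)) AND 0)
= 0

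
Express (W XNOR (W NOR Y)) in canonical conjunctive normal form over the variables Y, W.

(Y OR W) AND (Y OR NOT W) AND (NOT Y OR NOT W)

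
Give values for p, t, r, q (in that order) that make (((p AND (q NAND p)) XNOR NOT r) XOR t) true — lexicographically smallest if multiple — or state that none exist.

p=0, t=0, r=1, q=0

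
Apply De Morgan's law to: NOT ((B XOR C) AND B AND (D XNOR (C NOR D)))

NOT (B XOR C) OR NOT B OR NOT (D XNOR (C NOR D))
De Morgan's: NOT(AND of terms) = OR of negations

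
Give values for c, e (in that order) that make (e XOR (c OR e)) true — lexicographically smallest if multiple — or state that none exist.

c=1, e=0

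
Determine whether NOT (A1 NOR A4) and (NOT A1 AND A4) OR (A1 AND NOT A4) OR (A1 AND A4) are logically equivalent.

Yes, they are equivalent — the two output columns agree on all 4 assignments:
A1 | A4 | Expression 1 | Expression 2
-------------------------------------
0 | 0 | 0 | 0
0 | 1 | 1 | 1
1 | 0 | 1 | 1
1 | 1 | 1 | 1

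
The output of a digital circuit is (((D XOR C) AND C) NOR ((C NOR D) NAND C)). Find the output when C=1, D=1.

Substituting: (((1 XOR 1) AND 1) NOR ((1 NOR 1) NAND 1))
= 0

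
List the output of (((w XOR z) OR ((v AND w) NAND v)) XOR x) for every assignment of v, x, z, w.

v | x | z | w | Output
----------------------
0 | 0 | 0 | 0 | 1
0 | 0 | 0 | 1 | 1
0 | 0 | 1 | 0 | 1
0 | 0 | 1 | 1 | 1
0 | 1 | 0 | 0 | 0
0 | 1 | 0 | 1 | 0
0 | 1 | 1 | 0 | 0
0 | 1 | 1 | 1 | 0
1 | 0 | 0 | 0 | 1
1 | 0 | 0 | 1 | 1
1 | 0 | 1 | 0 | 1
1 | 0 | 1 | 1 | 0
1 | 1 | 0 | 0 | 0
1 | 1 | 0 | 1 | 0
1 | 1 | 1 | 0 | 0
1 | 1 | 1 | 1 | 1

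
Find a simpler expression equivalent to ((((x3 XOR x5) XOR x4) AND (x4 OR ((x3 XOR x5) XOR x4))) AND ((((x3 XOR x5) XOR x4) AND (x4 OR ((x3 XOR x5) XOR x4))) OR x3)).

By absorption (E AND (E OR v) = E) then absorption (E AND (E OR v) = E):
= ((x3 XOR x5) XOR x4)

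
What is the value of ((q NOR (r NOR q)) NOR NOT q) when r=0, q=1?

Substituting: ((1 NOR (0 NOR 1)) NOR NOT 1)
= 1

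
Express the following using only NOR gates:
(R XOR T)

((((R NOR T) NOR (R NOR T)) NOR ((R NOR T) NOR (R NOR T))) NOR ((((R NOR R) NOR (T NOR T)) NOR ((R NOR R) NOR (T NOR T))) NOR (((R NOR R) NOR (T NOR T)) NOR ((R NOR R) NOR (T NOR T)))))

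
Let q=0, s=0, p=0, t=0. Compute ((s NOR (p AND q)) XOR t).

Substituting: ((0 NOR (0 AND 0)) XOR 0)
= 1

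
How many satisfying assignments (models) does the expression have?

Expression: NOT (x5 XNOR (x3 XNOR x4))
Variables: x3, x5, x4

Satisfying assignments: (0,0,0), (0,1,1), (1,0,1), (1,1,0)
Count: 4 out of 8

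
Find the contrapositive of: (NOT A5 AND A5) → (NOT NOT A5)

Contrapositive: NOT A5 → NOT (NOT A5 AND A5)
Note: A statement and its contrapositive are logically equivalent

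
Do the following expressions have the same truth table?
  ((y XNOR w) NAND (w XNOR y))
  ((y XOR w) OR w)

No. Counterexample: with w=1, y=1, Expression 1 = 0 but Expression 2 = 1.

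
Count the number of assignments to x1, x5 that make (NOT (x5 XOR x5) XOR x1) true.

Satisfying assignments: (0,0), (0,1)
Count: 2 out of 4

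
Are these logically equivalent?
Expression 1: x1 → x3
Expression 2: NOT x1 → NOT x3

No, Inverse is not equivalent to original (counterexample: x1=0, x3=1, x2=0)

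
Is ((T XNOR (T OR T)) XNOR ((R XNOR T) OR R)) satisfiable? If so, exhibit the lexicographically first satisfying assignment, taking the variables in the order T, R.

T=0, R=0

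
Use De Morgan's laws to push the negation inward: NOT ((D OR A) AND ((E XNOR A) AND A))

NOT (D OR A) OR NOT ((E XNOR A) AND A)
De Morgan's: NOT(AND of terms) = OR of negations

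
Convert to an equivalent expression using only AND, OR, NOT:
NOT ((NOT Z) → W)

(NOT Z) AND NOT W
(Negated implication: NOT(A → B) = A AND NOT B)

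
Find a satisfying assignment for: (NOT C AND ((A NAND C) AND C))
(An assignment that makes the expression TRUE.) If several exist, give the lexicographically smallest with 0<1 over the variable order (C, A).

UNSATISFIABLE - no assignment makes this expression true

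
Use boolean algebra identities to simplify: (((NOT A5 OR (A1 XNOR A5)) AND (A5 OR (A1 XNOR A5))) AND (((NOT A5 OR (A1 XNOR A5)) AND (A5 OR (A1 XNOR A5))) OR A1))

By absorption (E AND (E OR v) = E) then distribution ((E OR v) AND (E OR NOT v) = E):
= (A1 XNOR A5)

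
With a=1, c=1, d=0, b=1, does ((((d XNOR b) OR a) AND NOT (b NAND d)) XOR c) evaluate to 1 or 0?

Substituting: ((((0 XNOR 1) OR 1) AND NOT (1 NAND 0)) XOR 1)
= 1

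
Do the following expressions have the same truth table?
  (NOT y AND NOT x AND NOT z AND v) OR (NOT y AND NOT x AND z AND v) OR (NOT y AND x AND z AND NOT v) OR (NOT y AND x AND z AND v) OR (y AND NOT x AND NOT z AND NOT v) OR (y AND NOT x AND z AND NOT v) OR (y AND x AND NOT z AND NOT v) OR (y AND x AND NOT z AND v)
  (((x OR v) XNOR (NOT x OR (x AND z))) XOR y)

Yes, they are equivalent — the two output columns agree on all 16 assignments:
y | x | z | v | Expression 1 | Expression 2
-------------------------------------------
0 | 0 | 0 | 0 | 0 | 0
0 | 0 | 0 | 1 | 1 | 1
0 | 0 | 1 | 0 | 0 | 0
0 | 0 | 1 | 1 | 1 | 1
0 | 1 | 0 | 0 | 0 | 0
0 | 1 | 0 | 1 | 0 | 0
0 | 1 | 1 | 0 | 1 | 1
0 | 1 | 1 | 1 | 1 | 1
1 | 0 | 0 | 0 | 1 | 1
1 | 0 | 0 | 1 | 0 | 0
1 | 0 | 1 | 0 | 1 | 1
1 | 0 | 1 | 1 | 0 | 0
1 | 1 | 0 | 0 | 1 | 1
1 | 1 | 0 | 1 | 1 | 1
1 | 1 | 1 | 0 | 0 | 0
1 | 1 | 1 | 1 | 0 | 0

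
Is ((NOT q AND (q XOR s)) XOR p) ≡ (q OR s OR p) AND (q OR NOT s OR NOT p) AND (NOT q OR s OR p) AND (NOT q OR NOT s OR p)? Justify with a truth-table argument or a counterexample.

Yes, they are equivalent — the two output columns agree on all 8 assignments:
q | s | p | Expression 1 | Expression 2
---------------------------------------
0 | 0 | 0 | 0 | 0
0 | 0 | 1 | 1 | 1
0 | 1 | 0 | 1 | 1
0 | 1 | 1 | 0 | 0
1 | 0 | 0 | 0 | 0
1 | 0 | 1 | 1 | 1
1 | 1 | 0 | 0 | 0
1 | 1 | 1 | 1 | 1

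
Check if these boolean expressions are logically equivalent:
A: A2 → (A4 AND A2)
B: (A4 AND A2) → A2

No, Converse is not equivalent to original (counterexample: A2=1, A4=0)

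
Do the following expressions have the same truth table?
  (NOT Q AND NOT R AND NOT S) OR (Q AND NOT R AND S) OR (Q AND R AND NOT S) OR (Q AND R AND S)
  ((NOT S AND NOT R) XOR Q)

Yes, they are equivalent — the two output columns agree on all 8 assignments:
Q | R | S | Expression 1 | Expression 2
---------------------------------------
0 | 0 | 0 | 1 | 1
0 | 0 | 1 | 0 | 0
0 | 1 | 0 | 0 | 0
0 | 1 | 1 | 0 | 0
1 | 0 | 0 | 0 | 0
1 | 0 | 1 | 1 | 1
1 | 1 | 0 | 1 | 1
1 | 1 | 1 | 1 | 1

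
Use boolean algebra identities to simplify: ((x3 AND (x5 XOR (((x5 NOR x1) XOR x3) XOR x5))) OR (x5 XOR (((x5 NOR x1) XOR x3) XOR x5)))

By absorption (E OR (E AND v) = E) then XOR self-cancellation ((E XOR v) XOR v = E):
= ((x5 NOR x1) XOR x3)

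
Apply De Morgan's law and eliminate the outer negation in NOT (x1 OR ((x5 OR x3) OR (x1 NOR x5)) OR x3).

NOT x1 AND NOT ((x5 OR x3) OR (x1 NOR x5)) AND NOT x3
De Morgan's: NOT(OR of terms) = AND of negations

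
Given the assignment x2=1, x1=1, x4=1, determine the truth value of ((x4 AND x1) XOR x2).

Substituting: ((1 AND 1) XOR 1)
= 0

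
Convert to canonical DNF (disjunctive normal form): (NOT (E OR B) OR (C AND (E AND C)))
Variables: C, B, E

(NOT C AND NOT B AND NOT E) OR (C AND NOT B AND NOT E) OR (C AND NOT B AND E) OR (C AND B AND E)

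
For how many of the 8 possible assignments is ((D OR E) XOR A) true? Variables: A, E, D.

Satisfying assignments: (0,0,1), (0,1,0), (0,1,1), (1,0,0)
Count: 4 out of 8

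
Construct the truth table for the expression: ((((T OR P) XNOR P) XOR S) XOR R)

S | R | P | T | Output
----------------------
0 | 0 | 0 | 0 | 1
0 | 0 | 0 | 1 | 0
0 | 0 | 1 | 0 | 1
0 | 0 | 1 | 1 | 1
0 | 1 | 0 | 0 | 0
0 | 1 | 0 | 1 | 1
0 | 1 | 1 | 0 | 0
0 | 1 | 1 | 1 | 0
1 | 0 | 0 | 0 | 0
1 | 0 | 0 | 1 | 1
1 | 0 | 1 | 0 | 0
1 | 0 | 1 | 1 | 0
1 | 1 | 0 | 0 | 1
1 | 1 | 0 | 1 | 0
1 | 1 | 1 | 0 | 1
1 | 1 | 1 | 1 | 1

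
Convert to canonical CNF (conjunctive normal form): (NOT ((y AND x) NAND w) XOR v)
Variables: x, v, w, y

(x OR v OR w OR y) AND (x OR v OR w OR NOT y) AND (x OR v OR NOT w OR y) AND (x OR v OR NOT w OR NOT y) AND (NOT x OR v OR w OR y) AND (NOT x OR v OR w OR NOT y) AND (NOT x OR v OR NOT w OR y) AND (NOT x OR NOT v OR NOT w OR NOT y)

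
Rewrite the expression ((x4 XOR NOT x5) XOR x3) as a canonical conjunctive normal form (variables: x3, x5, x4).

(x3 OR x5 OR NOT x4) AND (x3 OR NOT x5 OR x4) AND (NOT x3 OR x5 OR x4) AND (NOT x3 OR NOT x5 OR NOT x4)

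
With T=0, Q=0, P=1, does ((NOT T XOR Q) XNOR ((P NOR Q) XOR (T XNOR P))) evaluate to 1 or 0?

Substituting: ((NOT 0 XOR 0) XNOR ((1 NOR 0) XOR (0 XNOR 1)))
= 0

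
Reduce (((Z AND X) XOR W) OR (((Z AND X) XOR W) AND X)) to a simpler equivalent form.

By absorption (E OR (E AND v) = E):
= ((Z AND X) XOR W)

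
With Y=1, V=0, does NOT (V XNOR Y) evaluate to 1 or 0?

Substituting: NOT (0 XNOR 1)
= 1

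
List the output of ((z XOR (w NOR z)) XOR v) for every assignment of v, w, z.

v | w | z | Output
------------------
0 | 0 | 0 | 1
0 | 0 | 1 | 1
0 | 1 | 0 | 0
0 | 1 | 1 | 1
1 | 0 | 0 | 0
1 | 0 | 1 | 0
1 | 1 | 0 | 1
1 | 1 | 1 | 0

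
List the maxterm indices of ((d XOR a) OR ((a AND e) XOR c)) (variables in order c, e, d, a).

ΠM(0, 3, 4, 15) = (c OR e OR d OR a) AND (c OR e OR NOT d OR NOT a) AND (c OR NOT e OR d OR a) AND (NOT c OR NOT e OR NOT d OR NOT a)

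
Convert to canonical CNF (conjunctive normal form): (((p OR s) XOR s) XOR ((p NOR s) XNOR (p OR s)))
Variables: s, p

(s OR p) AND (NOT s OR p) AND (NOT s OR NOT p)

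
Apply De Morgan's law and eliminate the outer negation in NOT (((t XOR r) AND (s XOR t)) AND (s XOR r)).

NOT ((t XOR r) AND (s XOR t)) OR NOT (s XOR r)
De Morgan's: NOT(AND of terms) = OR of negations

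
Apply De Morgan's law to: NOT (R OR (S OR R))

NOT R AND NOT (S OR R)
De Morgan's: NOT(OR of terms) = AND of negations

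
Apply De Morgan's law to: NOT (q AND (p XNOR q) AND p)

NOT q OR NOT (p XNOR q) OR NOT p
De Morgan's: NOT(AND of terms) = OR of negations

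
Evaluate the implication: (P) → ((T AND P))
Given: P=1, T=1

Antecedent (P) = 1; consequent ((T AND P)) = 1.
1 → 1 = 1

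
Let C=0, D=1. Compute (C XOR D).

Substituting: (0 XOR 1)
= 1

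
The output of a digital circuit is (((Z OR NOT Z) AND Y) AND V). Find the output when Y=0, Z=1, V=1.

Substituting: (((1 OR NOT 1) AND 0) AND 1)
= 0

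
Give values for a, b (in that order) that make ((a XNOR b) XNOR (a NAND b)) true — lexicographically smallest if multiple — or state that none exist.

a=0, b=0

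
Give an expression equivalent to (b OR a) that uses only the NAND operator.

((b NAND b) NAND (a NAND a))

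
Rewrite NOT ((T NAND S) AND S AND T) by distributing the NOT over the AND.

NOT (T NAND S) OR NOT S OR NOT T
De Morgan's: NOT(AND of terms) = OR of negations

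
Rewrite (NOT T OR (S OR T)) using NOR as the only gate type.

(((T NOR T) NOR ((S NOR T) NOR (S NOR T))) NOR ((T NOR T) NOR ((S NOR T) NOR (S NOR T))))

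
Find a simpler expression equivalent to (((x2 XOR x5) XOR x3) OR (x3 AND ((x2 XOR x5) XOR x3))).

By absorption (E OR (E AND v) = E):
= ((x2 XOR x5) XOR x3)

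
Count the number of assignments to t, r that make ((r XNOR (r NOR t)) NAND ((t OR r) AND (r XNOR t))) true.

Satisfying assignments: (0,0), (0,1), (1,0), (1,1)
Count: 4 out of 4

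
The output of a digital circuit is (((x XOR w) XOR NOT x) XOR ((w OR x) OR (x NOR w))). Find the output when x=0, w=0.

Substituting: (((0 XOR 0) XOR NOT 0) XOR ((0 OR 0) OR (0 NOR 0)))
= 0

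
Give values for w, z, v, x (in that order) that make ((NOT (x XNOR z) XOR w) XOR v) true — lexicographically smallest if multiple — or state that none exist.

w=0, z=0, v=0, x=1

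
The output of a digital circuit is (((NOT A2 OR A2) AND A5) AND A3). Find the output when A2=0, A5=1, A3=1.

Substituting: (((NOT 0 OR 0) AND 1) AND 1)
= 1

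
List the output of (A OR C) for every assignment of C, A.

C | A | Output
--------------
0 | 0 | 0
0 | 1 | 1
1 | 0 | 1
1 | 1 | 1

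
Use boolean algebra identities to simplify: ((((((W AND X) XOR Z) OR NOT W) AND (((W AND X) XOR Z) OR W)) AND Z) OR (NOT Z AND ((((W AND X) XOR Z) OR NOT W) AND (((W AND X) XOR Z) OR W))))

By distribution ((E AND v) OR (E AND NOT v) = E) then distribution ((E OR v) AND (E OR NOT v) = E):
= ((W AND X) XOR Z)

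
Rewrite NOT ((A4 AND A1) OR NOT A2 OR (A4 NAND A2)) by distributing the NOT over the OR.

NOT (A4 AND A1) AND A2 AND NOT (A4 NAND A2)
De Morgan's: NOT(OR of terms) = AND of negations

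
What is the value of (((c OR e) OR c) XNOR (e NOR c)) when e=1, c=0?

Substituting: (((0 OR 1) OR 0) XNOR (1 NOR 0))
= 0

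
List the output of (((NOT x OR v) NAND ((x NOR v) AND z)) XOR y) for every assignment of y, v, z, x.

y | v | z | x | Output
----------------------
0 | 0 | 0 | 0 | 1
0 | 0 | 0 | 1 | 1
0 | 0 | 1 | 0 | 0
0 | 0 | 1 | 1 | 1
0 | 1 | 0 | 0 | 1
0 | 1 | 0 | 1 | 1
0 | 1 | 1 | 0 | 1
0 | 1 | 1 | 1 | 1
1 | 0 | 0 | 0 | 0
1 | 0 | 0 | 1 | 0
1 | 0 | 1 | 0 | 1
1 | 0 | 1 | 1 | 0
1 | 1 | 0 | 0 | 0
1 | 1 | 0 | 1 | 0
1 | 1 | 1 | 0 | 0
1 | 1 | 1 | 1 | 0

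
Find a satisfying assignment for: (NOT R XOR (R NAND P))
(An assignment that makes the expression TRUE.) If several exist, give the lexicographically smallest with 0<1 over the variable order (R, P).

R=1, P=0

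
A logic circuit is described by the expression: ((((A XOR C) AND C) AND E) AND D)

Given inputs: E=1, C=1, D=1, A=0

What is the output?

Substituting: ((((0 XOR 1) AND 1) AND 1) AND 1)
= 1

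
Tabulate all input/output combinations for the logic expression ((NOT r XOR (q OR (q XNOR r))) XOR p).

r | q | p | Output
------------------
0 | 0 | 0 | 0
0 | 0 | 1 | 1
0 | 1 | 0 | 0
0 | 1 | 1 | 1
1 | 0 | 0 | 0
1 | 0 | 1 | 1
1 | 1 | 0 | 1
1 | 1 | 1 | 0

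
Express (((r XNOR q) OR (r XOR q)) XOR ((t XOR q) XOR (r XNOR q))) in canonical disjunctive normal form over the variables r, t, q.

(NOT r AND t AND NOT q) OR (NOT r AND t AND q) OR (r AND NOT t AND NOT q) OR (r AND NOT t AND q)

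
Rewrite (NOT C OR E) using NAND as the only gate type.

(((C NAND C) NAND (C NAND C)) NAND (E NAND E))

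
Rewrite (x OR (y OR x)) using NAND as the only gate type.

((x NAND x) NAND (((y NAND y) NAND (x NAND x)) NAND ((y NAND y) NAND (x NAND x))))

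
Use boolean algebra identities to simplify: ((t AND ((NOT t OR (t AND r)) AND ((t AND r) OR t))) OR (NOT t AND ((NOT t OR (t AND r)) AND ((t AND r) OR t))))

By distribution ((E AND v) OR (E AND NOT v) = E) then distribution ((E OR v) AND (E OR NOT v) = E):
= (t AND r)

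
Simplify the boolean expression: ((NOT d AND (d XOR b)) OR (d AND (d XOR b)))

By distribution ((E AND v) OR (E AND NOT v) = E):
= (d XOR b)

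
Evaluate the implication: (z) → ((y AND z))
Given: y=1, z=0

Antecedent (z) = 0; consequent ((y AND z)) = 0.
0 → 0 = 1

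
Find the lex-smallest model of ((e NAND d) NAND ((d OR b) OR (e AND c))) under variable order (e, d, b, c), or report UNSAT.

e=0, d=0, b=0, c=0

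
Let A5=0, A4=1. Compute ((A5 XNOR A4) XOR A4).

Substituting: ((0 XNOR 1) XOR 1)
= 1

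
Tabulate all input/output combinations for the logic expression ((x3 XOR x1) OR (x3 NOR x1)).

x3 | x1 | Output
----------------
0 | 0 | 1
0 | 1 | 1
1 | 0 | 1
1 | 1 | 0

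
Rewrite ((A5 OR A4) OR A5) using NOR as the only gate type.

((((A5 NOR A4) NOR (A5 NOR A4)) NOR A5) NOR (((A5 NOR A4) NOR (A5 NOR A4)) NOR A5))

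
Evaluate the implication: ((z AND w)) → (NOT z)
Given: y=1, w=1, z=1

Antecedent ((z AND w)) = 1; consequent (NOT z) = 0.
1 → 0 = 0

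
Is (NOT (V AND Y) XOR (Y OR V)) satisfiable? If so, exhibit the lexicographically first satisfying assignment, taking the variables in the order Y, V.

Y=0, V=0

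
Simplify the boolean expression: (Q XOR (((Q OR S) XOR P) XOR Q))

By XOR self-cancellation ((E XOR v) XOR v = E):
= ((Q OR S) XOR P)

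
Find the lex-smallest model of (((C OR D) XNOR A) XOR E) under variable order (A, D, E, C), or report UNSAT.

A=0, D=0, E=0, C=0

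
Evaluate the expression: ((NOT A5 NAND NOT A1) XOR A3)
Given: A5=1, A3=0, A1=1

Substituting: ((NOT 1 NAND NOT 1) XOR 0)
= 1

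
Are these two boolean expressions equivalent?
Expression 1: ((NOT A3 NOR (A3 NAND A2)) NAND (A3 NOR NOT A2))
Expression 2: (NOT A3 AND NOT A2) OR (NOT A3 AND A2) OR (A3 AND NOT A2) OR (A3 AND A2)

Yes, they are equivalent — the two output columns agree on all 4 assignments:
A3 | A2 | Expression 1 | Expression 2
-------------------------------------
0 | 0 | 1 | 1
0 | 1 | 1 | 1
1 | 0 | 1 | 1
1 | 1 | 1 | 1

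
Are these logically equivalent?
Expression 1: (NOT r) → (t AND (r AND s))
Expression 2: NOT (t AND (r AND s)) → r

Yes, Contrapositive is always equivalent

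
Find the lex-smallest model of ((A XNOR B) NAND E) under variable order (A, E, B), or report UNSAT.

A=0, E=0, B=0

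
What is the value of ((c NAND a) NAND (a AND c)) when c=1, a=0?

Substituting: ((1 NAND 0) NAND (0 AND 1))
= 1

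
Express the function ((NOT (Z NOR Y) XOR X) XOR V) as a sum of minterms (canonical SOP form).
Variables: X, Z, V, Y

Σm(1, 2, 4, 5, 8, 11, 14, 15) = (NOT X AND NOT Z AND NOT V AND Y) OR (NOT X AND NOT Z AND V AND NOT Y) OR (NOT X AND Z AND NOT V AND NOT Y) OR (NOT X AND Z AND NOT V AND Y) OR (X AND NOT Z AND NOT V AND NOT Y) OR (X AND NOT Z AND V AND Y) OR (X AND Z AND V AND NOT Y) OR (X AND Z AND V AND Y)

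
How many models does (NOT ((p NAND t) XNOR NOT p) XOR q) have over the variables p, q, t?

Satisfying assignments: (0,1,0), (0,1,1), (1,0,0), (1,1,1)
Count: 4 out of 8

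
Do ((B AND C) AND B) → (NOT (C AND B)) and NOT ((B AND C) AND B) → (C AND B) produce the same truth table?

No, Inverse is not equivalent to original (counterexample: C=0, B=0)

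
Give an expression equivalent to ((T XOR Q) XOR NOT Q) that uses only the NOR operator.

((((((((T NOR Q) NOR (T NOR Q)) NOR ((T NOR Q) NOR (T NOR Q))) NOR ((((T NOR T) NOR (Q NOR Q)) NOR ((T NOR T) NOR (Q NOR Q))) NOR (((T NOR T) NOR (Q NOR Q)) NOR ((T NOR T) NOR (Q NOR Q))))) NOR (Q NOR Q)) NOR (((((T NOR Q) NOR (T NOR Q)) NOR ((T NOR Q) NOR (T NOR Q))) NOR ((((T NOR T) NOR (Q NOR Q)) NOR ((T NOR T) NOR (Q NOR Q))) NOR (((T NOR T) NOR (Q NOR Q)) NOR ((T NOR T) NOR (Q NOR Q))))) NOR (Q NOR Q))) NOR ((((((T NOR Q) NOR (T NOR Q)) NOR ((T NOR Q) NOR (T NOR Q))) NOR ((((T NOR T) NOR (Q NOR Q)) NOR ((T NOR T) NOR (Q NOR Q))) NOR (((T NOR T) NOR (Q NOR Q)) NOR ((T NOR T) NOR (Q NOR Q))))) NOR (Q NOR Q)) NOR (((((T NOR Q) NOR (T NOR Q)) NOR ((T NOR Q) NOR (T NOR Q))) NOR ((((T NOR T) NOR (Q NOR Q)) NOR ((T NOR T) NOR (Q NOR Q))) NOR (((T NOR T) NOR (Q NOR Q)) NOR ((T NOR T) NOR (Q NOR Q))))) NOR (Q NOR Q)))) NOR ((((((((T NOR Q) NOR (T NOR Q)) NOR ((T NOR Q) NOR (T NOR Q))) NOR ((((T NOR T) NOR (Q NOR Q)) NOR ((T NOR T) NOR (Q NOR Q))) NOR (((T NOR T) NOR (Q NOR Q)) NOR ((T NOR T) NOR (Q NOR Q))))) NOR ((((T NOR Q) NOR (T NOR Q)) NOR ((T NOR Q) NOR (T NOR Q))) NOR ((((T NOR T) NOR (Q NOR Q)) NOR ((T NOR T) NOR (Q NOR Q))) NOR (((T NOR T) NOR (Q NOR Q)) NOR ((T NOR T) NOR (Q NOR Q)))))) NOR ((Q NOR Q) NOR (Q NOR Q))) NOR ((((((T NOR Q) NOR (T NOR Q)) NOR ((T NOR Q) NOR (T NOR Q))) NOR ((((T NOR T) NOR (Q NOR Q)) NOR ((T NOR T) NOR (Q NOR Q))) NOR (((T NOR T) NOR (Q NOR Q)) NOR ((T NOR T) NOR (Q NOR Q))))) NOR ((((T NOR Q) NOR (T NOR Q)) NOR ((T NOR Q) NOR (T NOR Q))) NOR ((((T NOR T) NOR (Q NOR Q)) NOR ((T NOR T) NOR (Q NOR Q))) NOR (((T NOR T) NOR (Q NOR Q)) NOR ((T NOR T) NOR (Q NOR Q)))))) NOR ((Q NOR Q) NOR (Q NOR Q)))) NOR (((((((T NOR Q) NOR (T NOR Q)) NOR ((T NOR Q) NOR (T NOR Q))) NOR ((((T NOR T) NOR (Q NOR Q)) NOR ((T NOR T) NOR (Q NOR Q))) NOR (((T NOR T) NOR (Q NOR Q)) NOR ((T NOR T) NOR (Q NOR Q))))) NOR ((((T NOR Q) NOR (T NOR Q)) NOR ((T NOR Q) NOR (T NOR Q))) NOR ((((T NOR T) NOR (Q NOR Q)) NOR ((T NOR T) NOR (Q NOR Q))) NOR (((T NOR T) NOR (Q NOR Q)) NOR ((T NOR T) NOR (Q NOR Q)))))) NOR ((Q NOR Q) NOR (Q NOR Q))) NOR ((((((T NOR Q) NOR (T NOR Q)) NOR ((T NOR Q) NOR (T NOR Q))) NOR ((((T NOR T) NOR (Q NOR Q)) NOR ((T NOR T) NOR (Q NOR Q))) NOR (((T NOR T) NOR (Q NOR Q)) NOR ((T NOR T) NOR (Q NOR Q))))) NOR ((((T NOR Q) NOR (T NOR Q)) NOR ((T NOR Q) NOR (T NOR Q))) NOR ((((T NOR T) NOR (Q NOR Q)) NOR ((T NOR T) NOR (Q NOR Q))) NOR (((T NOR T) NOR (Q NOR Q)) NOR ((T NOR T) NOR (Q NOR Q)))))) NOR ((Q NOR Q) NOR (Q NOR Q))))))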